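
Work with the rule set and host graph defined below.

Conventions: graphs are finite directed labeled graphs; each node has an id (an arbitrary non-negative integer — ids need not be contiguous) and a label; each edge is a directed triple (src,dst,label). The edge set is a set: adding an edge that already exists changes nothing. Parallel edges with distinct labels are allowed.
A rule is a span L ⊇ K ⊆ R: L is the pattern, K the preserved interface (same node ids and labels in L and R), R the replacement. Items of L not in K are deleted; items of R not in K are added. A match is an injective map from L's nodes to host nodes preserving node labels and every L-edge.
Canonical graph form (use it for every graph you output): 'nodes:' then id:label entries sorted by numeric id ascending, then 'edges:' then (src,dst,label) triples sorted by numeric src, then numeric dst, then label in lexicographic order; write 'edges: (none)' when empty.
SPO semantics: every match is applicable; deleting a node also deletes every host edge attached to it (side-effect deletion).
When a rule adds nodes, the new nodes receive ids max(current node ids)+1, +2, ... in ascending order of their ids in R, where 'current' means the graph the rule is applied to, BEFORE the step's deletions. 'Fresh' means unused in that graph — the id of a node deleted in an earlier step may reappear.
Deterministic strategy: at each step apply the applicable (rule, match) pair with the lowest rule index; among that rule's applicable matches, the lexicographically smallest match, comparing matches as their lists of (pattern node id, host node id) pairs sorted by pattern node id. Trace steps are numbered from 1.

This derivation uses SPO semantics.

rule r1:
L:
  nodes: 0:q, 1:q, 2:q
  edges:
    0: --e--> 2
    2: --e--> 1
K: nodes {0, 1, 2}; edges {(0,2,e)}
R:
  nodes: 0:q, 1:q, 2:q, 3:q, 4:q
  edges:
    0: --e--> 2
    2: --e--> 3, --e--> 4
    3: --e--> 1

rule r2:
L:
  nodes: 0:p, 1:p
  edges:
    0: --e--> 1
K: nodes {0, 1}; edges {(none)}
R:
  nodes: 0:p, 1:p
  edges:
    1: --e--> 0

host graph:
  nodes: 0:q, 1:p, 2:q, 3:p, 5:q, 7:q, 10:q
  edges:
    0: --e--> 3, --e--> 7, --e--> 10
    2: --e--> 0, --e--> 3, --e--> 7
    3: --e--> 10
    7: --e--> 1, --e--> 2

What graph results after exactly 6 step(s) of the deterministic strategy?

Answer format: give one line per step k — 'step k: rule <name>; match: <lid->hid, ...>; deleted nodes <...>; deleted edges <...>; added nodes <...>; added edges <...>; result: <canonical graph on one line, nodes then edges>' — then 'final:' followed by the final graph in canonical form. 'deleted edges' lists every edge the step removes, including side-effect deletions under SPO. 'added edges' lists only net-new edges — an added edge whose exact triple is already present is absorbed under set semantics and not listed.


step 1: rule r1; match: 0->0, 1->2, 2->7; deleted nodes (none); deleted edges (7,2,e); added nodes 11, 12; added edges (7,11,e); (7,12,e); (11,2,e); result: nodes: 0:q, 1:p, 2:q, 3:p, 5:q, 7:q, 10:q, 11:q, 12:q edges: (0,3,e); (0,7,e); (0,10,e); (2,0,e); (2,3,e); (2,7,e); (3,10,e); (7,1,e); (7,11,e); (7,12,e); (11,2,e)
step 2: rule r1; match: 0->0, 1->11, 2->7; deleted nodes (none); deleted edges (7,11,e); added nodes 13, 14; added edges (7,13,e); (7,14,e); (13,11,e); result: nodes: 0:q, 1:p, 2:q, 3:p, 5:q, 7:q, 10:q, 11:q, 12:q, 13:q, 14:q edges: (0,3,e); (0,7,e); (0,10,e); (2,0,e); (2,3,e); (2,7,e); (3,10,e); (7,1,e); (7,12,e); (7,13,e); (7,14,e); (11,2,e); (13,11,e)
step 3: rule r1; match: 0->0, 1->12, 2->7; deleted nodes (none); deleted edges (7,12,e); added nodes 15, 16; added edges (7,15,e); (7,16,e); (15,12,e); result: nodes: 0:q, 1:p, 2:q, 3:p, 5:q, 7:q, 10:q, 11:q, 12:q, 13:q, 14:q, 15:q, 16:q edges: (0,3,e); (0,7,e); (0,10,e); (2,0,e); (2,3,e); (2,7,e); (3,10,e); (7,1,e); (7,13,e); (7,14,e); (7,15,e); (7,16,e); (11,2,e); (13,11,e); (15,12,e)
step 4: rule r1; match: 0->0, 1->13, 2->7; deleted nodes (none); deleted edges (7,13,e); added nodes 17, 18; added edges (7,17,e); (7,18,e); (17,13,e); result: nodes: 0:q, 1:p, 2:q, 3:p, 5:q, 7:q, 10:q, 11:q, 12:q, 13:q, 14:q, 15:q, 16:q, 17:q, 18:q edges: (0,3,e); (0,7,e); (0,10,e); (2,0,e); (2,3,e); (2,7,e); (3,10,e); (7,1,e); (7,14,e); (7,15,e); (7,16,e); (7,17,e); (7,18,e); (11,2,e); (13,11,e); (15,12,e); (17,13,e)
step 5: rule r1; match: 0->0, 1->14, 2->7; deleted nodes (none); deleted edges (7,14,e); added nodes 19, 20; added edges (7,19,e); (7,20,e); (19,14,e); result: nodes: 0:q, 1:p, 2:q, 3:p, 5:q, 7:q, 10:q, 11:q, 12:q, 13:q, 14:q, 15:q, 16:q, 17:q, 18:q, 19:q, 20:q edges: (0,3,e); (0,7,e); (0,10,e); (2,0,e); (2,3,e); (2,7,e); (3,10,e); (7,1,e); (7,15,e); (7,16,e); (7,17,e); (7,18,e); (7,19,e); (7,20,e); (11,2,e); (13,11,e); (15,12,e); (17,13,e); (19,14,e)
step 6: rule r1; match: 0->0, 1->15, 2->7; deleted nodes (none); deleted edges (7,15,e); added nodes 21, 22; added edges (7,21,e); (7,22,e); (21,15,e); result: nodes: 0:q, 1:p, 2:q, 3:p, 5:q, 7:q, 10:q, 11:q, 12:q, 13:q, 14:q, 15:q, 16:q, 17:q, 18:q, 19:q, 20:q, 21:q, 22:q edges: (0,3,e); (0,7,e); (0,10,e); (2,0,e); (2,3,e); (2,7,e); (3,10,e); (7,1,e); (7,16,e); (7,17,e); (7,18,e); (7,19,e); (7,20,e); (7,21,e); (7,22,e); (11,2,e); (13,11,e); (15,12,e); (17,13,e); (19,14,e); (21,15,e)
final:
nodes: 0:q, 1:p, 2:q, 3:p, 5:q, 7:q, 10:q, 11:q, 12:q, 13:q, 14:q, 15:q, 16:q, 17:q, 18:q, 19:q, 20:q, 21:q, 22:q
edges: (0,3,e); (0,7,e); (0,10,e); (2,0,e); (2,3,e); (2,7,e); (3,10,e); (7,1,e); (7,16,e); (7,17,e); (7,18,e); (7,19,e); (7,20,e); (7,21,e); (7,22,e); (11,2,e); (13,11,e); (15,12,e); (17,13,e); (19,14,e); (21,15,e)


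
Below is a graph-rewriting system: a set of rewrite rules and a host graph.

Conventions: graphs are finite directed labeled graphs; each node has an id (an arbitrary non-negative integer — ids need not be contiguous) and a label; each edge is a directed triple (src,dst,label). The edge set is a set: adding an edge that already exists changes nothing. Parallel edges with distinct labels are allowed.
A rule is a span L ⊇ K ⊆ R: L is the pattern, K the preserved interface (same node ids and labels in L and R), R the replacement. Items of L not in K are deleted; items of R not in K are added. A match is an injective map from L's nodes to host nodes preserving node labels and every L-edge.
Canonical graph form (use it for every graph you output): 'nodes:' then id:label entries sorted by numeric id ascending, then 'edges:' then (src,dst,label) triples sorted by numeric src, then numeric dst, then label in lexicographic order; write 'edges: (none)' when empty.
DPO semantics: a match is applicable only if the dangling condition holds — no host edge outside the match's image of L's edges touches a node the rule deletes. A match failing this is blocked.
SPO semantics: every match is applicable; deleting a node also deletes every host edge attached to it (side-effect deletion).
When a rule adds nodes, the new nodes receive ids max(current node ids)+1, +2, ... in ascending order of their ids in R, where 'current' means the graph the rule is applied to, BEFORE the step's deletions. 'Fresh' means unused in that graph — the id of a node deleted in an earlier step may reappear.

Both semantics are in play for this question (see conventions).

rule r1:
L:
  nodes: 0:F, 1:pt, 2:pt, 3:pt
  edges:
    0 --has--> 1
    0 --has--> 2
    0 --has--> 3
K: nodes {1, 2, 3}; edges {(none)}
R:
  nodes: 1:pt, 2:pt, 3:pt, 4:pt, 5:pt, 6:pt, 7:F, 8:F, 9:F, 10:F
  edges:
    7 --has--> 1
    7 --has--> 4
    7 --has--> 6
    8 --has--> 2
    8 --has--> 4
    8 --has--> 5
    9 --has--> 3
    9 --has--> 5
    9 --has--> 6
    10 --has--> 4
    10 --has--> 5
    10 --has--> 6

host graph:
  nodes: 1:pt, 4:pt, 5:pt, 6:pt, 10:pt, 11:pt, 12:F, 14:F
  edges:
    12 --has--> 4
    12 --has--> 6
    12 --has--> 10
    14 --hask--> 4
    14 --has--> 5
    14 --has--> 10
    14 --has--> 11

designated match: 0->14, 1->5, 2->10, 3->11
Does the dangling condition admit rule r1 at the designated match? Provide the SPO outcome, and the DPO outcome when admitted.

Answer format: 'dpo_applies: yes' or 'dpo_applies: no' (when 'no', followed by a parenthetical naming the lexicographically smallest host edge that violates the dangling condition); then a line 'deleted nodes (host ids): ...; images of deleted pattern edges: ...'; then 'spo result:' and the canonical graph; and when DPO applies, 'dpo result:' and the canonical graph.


dpo_applies: no
(the rule deletes node 14, which keeps host edge (14,4,hask) outside the match image — the dangling condition fails, DPO blocks; SPO proceeds and side-deletes such edges)
deleted nodes (host ids): 14; images of deleted pattern edges: (14,5,has); (14,10,has); (14,11,has)
spo result:
nodes: 1:pt, 4:pt, 5:pt, 6:pt, 10:pt, 11:pt, 12:F, 15:pt, 16:pt, 17:pt, 18:F, 19:F, 20:F, 21:F
edges: (12,4,has); (12,6,has); (12,10,has); (18,5,has); (18,15,has); (18,17,has); (19,10,has); (19,15,has); (19,16,has); (20,11,has); (20,16,has); (20,17,has); (21,15,has); (21,16,has); (21,17,has)


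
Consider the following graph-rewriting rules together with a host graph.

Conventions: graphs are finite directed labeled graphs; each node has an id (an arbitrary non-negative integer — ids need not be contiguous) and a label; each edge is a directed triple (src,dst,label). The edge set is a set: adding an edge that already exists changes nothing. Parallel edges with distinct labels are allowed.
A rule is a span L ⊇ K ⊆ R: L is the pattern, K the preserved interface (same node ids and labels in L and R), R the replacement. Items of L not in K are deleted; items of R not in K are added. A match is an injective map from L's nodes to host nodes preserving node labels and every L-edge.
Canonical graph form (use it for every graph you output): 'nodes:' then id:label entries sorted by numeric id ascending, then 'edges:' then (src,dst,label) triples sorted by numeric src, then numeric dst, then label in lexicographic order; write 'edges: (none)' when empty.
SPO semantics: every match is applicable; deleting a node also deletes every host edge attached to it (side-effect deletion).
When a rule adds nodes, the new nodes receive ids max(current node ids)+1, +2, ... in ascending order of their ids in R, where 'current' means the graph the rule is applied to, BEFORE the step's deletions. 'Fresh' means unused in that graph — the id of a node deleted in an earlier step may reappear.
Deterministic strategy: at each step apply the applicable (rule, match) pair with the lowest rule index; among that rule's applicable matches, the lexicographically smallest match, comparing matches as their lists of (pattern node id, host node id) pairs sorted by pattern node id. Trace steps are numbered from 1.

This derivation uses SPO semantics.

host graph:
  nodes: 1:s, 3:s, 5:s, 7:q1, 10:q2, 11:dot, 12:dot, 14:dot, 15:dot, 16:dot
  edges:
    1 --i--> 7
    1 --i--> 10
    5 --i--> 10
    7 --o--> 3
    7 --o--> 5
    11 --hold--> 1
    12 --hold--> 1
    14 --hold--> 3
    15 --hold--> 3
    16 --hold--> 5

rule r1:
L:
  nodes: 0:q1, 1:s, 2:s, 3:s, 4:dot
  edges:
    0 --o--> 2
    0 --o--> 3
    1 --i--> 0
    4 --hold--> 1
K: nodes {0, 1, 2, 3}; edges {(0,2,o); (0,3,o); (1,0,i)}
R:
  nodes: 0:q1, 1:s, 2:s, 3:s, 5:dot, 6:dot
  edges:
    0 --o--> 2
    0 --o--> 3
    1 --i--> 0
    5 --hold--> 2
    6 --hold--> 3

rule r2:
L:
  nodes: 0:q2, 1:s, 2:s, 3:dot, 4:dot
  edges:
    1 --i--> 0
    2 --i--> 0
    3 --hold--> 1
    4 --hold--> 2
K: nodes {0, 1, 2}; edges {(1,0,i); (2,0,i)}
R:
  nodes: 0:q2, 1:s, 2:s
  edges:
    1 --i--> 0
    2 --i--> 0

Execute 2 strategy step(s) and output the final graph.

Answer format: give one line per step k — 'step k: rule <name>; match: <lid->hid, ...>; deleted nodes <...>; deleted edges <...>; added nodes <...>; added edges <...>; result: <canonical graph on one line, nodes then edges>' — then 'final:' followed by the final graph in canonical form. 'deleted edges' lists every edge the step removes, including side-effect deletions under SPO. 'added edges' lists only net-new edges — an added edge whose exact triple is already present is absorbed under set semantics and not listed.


step 1: rule r1; match: 0->7, 1->1, 2->3, 3->5, 4->11; deleted nodes 11; deleted edges (11,1,hold); added nodes 17, 18; added edges (17,3,hold); (18,5,hold); result: nodes: 1:s, 3:s, 5:s, 7:q1, 10:q2, 12:dot, 14:dot, 15:dot, 16:dot, 17:dot, 18:dot edges: (1,7,i); (1,10,i); (5,10,i); (7,3,o); (7,5,o); (12,1,hold); (14,3,hold); (15,3,hold); (16,5,hold); (17,3,hold); (18,5,hold)
step 2: rule r1; match: 0->7, 1->1, 2->3, 3->5, 4->12; deleted nodes 12; deleted edges (12,1,hold); added nodes 19, 20; added edges (19,3,hold); (20,5,hold); result: nodes: 1:s, 3:s, 5:s, 7:q1, 10:q2, 14:dot, 15:dot, 16:dot, 17:dot, 18:dot, 19:dot, 20:dot edges: (1,7,i); (1,10,i); (5,10,i); (7,3,o); (7,5,o); (14,3,hold); (15,3,hold); (16,5,hold); (17,3,hold); (18,5,hold); (19,3,hold); (20,5,hold)
final:
nodes: 1:s, 3:s, 5:s, 7:q1, 10:q2, 14:dot, 15:dot, 16:dot, 17:dot, 18:dot, 19:dot, 20:dot
edges: (1,7,i); (1,10,i); (5,10,i); (7,3,o); (7,5,o); (14,3,hold); (15,3,hold); (16,5,hold); (17,3,hold); (18,5,hold); (19,3,hold); (20,5,hold)


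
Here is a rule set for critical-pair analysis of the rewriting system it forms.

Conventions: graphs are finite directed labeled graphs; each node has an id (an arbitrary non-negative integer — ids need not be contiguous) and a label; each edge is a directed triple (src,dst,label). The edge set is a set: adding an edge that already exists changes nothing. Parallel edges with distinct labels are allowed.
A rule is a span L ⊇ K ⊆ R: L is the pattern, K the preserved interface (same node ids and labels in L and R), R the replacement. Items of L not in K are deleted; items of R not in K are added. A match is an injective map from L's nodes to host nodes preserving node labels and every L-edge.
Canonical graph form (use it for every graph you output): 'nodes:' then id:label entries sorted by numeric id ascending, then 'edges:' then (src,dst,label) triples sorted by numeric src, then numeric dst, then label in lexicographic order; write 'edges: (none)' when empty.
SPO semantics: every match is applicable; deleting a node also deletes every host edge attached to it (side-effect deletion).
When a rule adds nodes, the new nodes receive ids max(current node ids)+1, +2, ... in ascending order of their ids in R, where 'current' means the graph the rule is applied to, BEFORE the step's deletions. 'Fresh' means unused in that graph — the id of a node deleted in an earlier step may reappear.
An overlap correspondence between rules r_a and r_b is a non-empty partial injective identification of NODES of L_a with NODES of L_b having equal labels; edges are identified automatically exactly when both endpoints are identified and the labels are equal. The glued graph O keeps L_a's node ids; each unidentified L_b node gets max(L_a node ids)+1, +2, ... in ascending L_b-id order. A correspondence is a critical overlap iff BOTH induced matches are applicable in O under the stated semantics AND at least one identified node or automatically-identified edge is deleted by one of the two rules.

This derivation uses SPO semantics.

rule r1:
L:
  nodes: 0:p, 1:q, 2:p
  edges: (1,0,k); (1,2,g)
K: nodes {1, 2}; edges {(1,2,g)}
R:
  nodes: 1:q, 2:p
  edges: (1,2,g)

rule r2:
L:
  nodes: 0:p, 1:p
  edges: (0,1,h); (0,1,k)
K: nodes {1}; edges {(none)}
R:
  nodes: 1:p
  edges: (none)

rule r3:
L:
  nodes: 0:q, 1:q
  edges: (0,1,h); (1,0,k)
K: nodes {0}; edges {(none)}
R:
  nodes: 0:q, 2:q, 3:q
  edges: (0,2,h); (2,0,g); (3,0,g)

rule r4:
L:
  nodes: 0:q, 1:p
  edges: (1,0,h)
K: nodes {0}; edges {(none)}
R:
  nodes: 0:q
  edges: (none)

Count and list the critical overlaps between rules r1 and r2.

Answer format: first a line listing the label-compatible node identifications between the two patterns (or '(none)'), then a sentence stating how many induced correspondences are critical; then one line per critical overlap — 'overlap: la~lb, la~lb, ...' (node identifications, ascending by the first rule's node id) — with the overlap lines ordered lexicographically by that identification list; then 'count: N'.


label-compatible node identifications between L(r1) and L(r2): 0~0, 0~1, 2~0, 2~1
5 of the induced correspondences are critical overlaps of r1 and r2.
overlap: 0~0
overlap: 0~0, 2~1
overlap: 0~1
overlap: 0~1, 2~0
overlap: 2~0
count: 5


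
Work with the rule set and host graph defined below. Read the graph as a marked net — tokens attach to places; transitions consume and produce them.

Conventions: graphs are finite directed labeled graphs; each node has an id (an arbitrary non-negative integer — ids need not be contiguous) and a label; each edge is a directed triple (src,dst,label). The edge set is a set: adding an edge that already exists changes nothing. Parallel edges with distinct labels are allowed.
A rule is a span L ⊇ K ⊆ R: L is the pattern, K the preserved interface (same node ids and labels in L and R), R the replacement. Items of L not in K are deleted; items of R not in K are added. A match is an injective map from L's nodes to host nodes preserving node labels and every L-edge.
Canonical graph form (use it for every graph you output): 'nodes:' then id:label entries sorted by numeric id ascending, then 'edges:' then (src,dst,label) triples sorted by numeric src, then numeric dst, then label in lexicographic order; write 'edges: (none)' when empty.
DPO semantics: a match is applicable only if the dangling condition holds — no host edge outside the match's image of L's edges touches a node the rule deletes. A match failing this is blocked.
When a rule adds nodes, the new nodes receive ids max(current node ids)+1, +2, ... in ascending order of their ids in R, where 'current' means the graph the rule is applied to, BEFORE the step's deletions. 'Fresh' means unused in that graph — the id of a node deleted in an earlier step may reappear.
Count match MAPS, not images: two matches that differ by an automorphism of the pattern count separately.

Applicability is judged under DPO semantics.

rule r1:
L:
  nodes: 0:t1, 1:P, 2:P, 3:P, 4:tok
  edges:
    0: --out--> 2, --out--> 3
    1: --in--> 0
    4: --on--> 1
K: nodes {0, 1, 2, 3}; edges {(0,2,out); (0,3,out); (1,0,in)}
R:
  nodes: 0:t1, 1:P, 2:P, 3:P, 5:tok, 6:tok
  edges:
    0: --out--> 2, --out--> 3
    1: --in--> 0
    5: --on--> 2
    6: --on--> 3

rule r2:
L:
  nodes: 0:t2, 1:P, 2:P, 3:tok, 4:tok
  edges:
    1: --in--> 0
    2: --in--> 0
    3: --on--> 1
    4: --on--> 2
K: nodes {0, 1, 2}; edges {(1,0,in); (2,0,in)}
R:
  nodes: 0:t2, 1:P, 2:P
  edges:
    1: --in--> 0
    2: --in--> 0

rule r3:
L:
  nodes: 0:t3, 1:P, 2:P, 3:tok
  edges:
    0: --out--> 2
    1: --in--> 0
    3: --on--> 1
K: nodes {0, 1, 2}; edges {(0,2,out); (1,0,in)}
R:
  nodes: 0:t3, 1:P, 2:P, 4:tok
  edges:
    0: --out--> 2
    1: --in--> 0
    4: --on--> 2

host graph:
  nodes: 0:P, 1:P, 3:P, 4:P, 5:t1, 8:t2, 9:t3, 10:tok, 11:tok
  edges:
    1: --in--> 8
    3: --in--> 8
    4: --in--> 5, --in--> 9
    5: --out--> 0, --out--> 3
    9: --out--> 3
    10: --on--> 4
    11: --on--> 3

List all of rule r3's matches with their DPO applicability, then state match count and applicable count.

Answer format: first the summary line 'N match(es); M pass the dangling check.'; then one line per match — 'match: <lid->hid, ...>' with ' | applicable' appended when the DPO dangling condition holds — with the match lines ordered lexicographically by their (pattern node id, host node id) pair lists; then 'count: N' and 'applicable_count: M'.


1 match(es); 1 pass the dangling check.
match: 0->9, 1->4, 2->3, 3->10 | applicable
count: 1
applicable_count: 1


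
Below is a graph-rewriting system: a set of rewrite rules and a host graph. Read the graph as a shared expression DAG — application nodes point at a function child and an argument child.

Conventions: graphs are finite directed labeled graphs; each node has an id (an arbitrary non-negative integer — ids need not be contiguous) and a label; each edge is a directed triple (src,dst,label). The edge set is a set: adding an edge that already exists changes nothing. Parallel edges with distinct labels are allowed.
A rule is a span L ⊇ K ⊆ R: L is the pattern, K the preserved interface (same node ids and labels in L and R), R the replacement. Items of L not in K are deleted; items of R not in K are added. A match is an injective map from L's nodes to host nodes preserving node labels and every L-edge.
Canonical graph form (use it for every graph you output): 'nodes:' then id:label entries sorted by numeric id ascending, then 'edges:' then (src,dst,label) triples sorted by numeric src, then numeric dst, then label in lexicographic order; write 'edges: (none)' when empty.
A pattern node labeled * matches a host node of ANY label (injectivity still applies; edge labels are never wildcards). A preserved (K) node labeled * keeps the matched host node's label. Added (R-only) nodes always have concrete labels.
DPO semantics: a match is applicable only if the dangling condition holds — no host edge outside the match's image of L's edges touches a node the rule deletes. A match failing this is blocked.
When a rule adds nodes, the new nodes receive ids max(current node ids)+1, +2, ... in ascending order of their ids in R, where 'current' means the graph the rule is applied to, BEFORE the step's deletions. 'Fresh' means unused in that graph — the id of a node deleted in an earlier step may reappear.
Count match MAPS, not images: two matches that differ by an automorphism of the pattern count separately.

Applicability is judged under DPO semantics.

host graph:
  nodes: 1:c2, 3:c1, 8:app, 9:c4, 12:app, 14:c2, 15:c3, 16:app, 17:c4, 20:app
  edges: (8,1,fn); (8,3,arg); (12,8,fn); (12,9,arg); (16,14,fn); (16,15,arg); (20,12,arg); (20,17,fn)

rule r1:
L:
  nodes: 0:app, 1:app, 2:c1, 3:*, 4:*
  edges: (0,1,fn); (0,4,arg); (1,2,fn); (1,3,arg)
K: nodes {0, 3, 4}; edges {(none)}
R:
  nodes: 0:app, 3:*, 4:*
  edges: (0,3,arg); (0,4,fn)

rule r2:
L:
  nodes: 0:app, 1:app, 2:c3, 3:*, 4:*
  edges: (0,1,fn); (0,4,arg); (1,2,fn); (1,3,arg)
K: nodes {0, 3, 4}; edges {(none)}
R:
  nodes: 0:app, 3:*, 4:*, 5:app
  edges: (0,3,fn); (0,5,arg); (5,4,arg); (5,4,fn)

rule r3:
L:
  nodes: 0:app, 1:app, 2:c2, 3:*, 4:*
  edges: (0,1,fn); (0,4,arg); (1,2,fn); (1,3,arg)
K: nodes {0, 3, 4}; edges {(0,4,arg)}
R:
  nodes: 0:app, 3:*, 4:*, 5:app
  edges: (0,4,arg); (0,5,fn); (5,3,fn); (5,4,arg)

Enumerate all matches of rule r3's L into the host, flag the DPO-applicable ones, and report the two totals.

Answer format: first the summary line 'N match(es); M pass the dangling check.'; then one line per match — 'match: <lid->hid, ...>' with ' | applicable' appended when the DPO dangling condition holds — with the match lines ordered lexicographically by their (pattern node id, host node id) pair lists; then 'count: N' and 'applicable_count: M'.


1 match(es); 1 pass the dangling check.
match: 0->12, 1->8, 2->1, 3->3, 4->9 | applicable
count: 1
applicable_count: 1


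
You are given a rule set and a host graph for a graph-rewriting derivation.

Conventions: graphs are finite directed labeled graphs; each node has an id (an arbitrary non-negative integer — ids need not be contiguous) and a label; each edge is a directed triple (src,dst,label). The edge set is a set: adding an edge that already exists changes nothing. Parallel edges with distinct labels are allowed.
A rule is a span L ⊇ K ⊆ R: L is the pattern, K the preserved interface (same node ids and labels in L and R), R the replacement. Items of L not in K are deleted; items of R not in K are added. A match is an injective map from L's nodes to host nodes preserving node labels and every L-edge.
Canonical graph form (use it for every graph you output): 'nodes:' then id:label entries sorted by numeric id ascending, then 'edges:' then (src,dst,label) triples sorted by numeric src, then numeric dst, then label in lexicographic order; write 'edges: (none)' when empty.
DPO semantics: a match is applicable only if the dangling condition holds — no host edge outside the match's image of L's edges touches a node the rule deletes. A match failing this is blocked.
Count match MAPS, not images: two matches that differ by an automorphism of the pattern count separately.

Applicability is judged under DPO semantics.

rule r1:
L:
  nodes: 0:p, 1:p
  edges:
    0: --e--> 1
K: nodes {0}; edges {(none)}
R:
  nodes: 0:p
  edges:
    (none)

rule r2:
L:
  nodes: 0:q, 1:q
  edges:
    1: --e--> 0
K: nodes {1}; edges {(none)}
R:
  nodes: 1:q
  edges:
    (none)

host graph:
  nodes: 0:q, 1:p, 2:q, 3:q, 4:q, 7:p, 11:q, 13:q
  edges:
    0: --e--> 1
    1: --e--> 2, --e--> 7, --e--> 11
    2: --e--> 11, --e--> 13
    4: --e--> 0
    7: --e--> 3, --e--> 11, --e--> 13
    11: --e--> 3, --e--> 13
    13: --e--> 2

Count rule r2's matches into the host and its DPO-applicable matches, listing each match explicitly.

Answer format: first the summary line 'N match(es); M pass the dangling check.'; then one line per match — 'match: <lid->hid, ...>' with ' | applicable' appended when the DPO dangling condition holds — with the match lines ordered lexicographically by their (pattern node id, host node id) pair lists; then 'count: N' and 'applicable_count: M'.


6 match(es); 0 pass the dangling check.
match: 0->0, 1->4
match: 0->2, 1->13
match: 0->3, 1->11
match: 0->11, 1->2
match: 0->13, 1->2
match: 0->13, 1->11
count: 6
applicable_count: 0


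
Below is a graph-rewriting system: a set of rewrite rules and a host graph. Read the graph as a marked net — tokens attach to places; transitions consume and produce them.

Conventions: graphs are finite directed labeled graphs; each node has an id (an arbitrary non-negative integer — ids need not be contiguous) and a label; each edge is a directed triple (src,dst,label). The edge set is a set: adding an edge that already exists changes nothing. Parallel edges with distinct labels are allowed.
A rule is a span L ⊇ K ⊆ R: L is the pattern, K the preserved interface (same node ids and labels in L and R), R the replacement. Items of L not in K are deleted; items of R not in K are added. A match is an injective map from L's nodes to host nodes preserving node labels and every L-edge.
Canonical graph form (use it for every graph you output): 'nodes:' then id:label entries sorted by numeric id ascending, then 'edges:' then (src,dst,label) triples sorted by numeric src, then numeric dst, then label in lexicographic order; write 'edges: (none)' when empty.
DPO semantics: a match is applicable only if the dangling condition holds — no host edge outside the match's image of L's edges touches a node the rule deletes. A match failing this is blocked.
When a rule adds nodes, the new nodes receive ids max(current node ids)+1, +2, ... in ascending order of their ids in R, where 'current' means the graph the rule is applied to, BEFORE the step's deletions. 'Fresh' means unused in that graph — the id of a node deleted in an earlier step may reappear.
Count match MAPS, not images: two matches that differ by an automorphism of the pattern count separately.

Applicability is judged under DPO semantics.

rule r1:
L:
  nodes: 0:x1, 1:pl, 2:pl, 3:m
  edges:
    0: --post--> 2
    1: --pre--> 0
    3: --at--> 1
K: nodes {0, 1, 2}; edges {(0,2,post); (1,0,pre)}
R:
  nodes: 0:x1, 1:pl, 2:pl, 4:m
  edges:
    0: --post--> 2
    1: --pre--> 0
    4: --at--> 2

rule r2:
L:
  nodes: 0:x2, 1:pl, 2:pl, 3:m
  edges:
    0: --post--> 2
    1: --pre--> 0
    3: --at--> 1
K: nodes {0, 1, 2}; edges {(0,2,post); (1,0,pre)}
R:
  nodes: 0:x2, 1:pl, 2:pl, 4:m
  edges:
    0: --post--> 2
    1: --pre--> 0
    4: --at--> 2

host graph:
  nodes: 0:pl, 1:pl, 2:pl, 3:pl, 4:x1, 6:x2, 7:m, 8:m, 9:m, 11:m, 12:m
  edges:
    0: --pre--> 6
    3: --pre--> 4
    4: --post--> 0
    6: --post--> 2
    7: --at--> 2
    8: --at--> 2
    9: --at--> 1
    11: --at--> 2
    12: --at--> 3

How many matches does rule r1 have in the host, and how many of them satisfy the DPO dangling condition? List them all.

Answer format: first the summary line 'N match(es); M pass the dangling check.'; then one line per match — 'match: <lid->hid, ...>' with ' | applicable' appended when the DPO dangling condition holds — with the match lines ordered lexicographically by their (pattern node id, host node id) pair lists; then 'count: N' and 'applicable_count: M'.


1 match(es); 1 pass the dangling check.
match: 0->4, 1->3, 2->0, 3->12 | applicable
count: 1
applicable_count: 1


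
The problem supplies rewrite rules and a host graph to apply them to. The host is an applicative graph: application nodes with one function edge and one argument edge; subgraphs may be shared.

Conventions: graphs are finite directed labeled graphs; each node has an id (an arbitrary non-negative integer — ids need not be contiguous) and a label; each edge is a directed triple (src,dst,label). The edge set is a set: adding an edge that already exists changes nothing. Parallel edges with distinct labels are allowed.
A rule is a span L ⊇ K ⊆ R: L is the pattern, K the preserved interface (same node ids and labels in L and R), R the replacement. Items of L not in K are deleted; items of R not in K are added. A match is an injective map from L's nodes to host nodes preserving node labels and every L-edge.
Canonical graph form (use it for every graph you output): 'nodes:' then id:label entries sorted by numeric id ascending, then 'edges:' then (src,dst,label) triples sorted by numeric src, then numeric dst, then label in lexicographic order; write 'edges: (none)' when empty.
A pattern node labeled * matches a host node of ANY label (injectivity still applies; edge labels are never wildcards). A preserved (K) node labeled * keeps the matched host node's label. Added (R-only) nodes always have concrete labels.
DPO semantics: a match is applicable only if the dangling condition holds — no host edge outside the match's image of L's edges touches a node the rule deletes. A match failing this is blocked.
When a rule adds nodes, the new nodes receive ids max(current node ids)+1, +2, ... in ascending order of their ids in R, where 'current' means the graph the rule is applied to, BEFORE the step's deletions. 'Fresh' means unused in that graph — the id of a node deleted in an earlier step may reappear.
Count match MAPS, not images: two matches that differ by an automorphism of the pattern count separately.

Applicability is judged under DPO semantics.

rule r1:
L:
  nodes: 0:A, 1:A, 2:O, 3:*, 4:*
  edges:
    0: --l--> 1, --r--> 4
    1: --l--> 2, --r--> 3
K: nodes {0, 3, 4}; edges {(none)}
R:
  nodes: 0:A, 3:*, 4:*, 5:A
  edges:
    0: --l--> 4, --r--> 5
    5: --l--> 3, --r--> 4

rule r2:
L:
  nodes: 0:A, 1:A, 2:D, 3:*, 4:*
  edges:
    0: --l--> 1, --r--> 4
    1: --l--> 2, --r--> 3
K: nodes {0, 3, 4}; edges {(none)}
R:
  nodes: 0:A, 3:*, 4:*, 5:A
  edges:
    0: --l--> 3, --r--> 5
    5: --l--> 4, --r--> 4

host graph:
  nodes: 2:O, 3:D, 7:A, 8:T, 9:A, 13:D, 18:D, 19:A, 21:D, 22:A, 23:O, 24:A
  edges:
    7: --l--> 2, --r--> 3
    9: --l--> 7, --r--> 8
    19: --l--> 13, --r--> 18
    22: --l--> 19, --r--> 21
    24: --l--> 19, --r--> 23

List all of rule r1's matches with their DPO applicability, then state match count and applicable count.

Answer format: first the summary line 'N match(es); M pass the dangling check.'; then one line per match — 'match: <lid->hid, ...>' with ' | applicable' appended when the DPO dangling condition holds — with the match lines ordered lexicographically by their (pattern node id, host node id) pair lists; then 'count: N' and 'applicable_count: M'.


1 match(es); 1 pass the dangling check.
match: 0->9, 1->7, 2->2, 3->3, 4->8 | applicable
count: 1
applicable_count: 1


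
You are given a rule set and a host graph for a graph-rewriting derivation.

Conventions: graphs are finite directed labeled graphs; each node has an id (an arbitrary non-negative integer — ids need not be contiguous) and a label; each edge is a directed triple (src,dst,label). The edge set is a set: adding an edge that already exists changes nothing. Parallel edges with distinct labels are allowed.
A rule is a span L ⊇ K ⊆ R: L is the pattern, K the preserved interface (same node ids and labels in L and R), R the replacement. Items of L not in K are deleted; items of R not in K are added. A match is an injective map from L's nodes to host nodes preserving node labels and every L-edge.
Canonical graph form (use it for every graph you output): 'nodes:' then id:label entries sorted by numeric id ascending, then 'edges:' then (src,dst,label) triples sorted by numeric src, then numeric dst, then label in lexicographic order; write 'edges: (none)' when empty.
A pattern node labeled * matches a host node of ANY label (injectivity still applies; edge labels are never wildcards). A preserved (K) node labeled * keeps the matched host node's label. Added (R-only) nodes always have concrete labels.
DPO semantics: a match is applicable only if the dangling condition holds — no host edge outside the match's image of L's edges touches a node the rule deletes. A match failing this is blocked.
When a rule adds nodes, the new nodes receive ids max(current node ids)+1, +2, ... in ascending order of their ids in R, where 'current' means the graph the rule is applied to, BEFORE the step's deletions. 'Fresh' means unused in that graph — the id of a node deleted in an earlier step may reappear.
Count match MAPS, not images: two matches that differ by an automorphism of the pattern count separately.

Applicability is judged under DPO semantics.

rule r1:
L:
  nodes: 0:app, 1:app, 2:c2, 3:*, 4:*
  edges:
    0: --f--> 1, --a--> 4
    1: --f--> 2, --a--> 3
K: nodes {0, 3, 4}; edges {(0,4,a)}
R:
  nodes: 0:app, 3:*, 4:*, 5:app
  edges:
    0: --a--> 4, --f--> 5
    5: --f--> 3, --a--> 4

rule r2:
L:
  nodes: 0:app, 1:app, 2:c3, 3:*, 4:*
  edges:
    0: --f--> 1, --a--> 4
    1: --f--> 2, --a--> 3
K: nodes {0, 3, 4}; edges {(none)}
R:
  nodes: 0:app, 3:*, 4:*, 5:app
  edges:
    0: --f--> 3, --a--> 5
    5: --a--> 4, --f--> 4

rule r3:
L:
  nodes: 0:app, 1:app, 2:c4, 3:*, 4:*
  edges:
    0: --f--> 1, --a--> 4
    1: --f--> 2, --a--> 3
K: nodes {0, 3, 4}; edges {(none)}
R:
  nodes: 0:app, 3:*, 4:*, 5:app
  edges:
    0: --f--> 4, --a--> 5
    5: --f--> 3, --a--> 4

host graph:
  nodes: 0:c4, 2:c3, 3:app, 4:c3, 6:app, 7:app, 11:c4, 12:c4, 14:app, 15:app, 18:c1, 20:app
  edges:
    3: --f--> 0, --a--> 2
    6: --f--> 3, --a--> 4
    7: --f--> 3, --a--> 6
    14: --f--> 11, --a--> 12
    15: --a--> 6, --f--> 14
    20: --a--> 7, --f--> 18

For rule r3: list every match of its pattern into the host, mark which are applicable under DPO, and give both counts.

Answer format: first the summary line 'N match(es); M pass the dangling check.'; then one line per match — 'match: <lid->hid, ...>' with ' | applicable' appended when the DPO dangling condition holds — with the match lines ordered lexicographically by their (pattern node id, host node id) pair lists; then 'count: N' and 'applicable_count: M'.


3 match(es); 1 pass the dangling check.
match: 0->6, 1->3, 2->0, 3->2, 4->4
match: 0->7, 1->3, 2->0, 3->2, 4->6
match: 0->15, 1->14, 2->11, 3->12, 4->6 | applicable
count: 3
applicable_count: 1


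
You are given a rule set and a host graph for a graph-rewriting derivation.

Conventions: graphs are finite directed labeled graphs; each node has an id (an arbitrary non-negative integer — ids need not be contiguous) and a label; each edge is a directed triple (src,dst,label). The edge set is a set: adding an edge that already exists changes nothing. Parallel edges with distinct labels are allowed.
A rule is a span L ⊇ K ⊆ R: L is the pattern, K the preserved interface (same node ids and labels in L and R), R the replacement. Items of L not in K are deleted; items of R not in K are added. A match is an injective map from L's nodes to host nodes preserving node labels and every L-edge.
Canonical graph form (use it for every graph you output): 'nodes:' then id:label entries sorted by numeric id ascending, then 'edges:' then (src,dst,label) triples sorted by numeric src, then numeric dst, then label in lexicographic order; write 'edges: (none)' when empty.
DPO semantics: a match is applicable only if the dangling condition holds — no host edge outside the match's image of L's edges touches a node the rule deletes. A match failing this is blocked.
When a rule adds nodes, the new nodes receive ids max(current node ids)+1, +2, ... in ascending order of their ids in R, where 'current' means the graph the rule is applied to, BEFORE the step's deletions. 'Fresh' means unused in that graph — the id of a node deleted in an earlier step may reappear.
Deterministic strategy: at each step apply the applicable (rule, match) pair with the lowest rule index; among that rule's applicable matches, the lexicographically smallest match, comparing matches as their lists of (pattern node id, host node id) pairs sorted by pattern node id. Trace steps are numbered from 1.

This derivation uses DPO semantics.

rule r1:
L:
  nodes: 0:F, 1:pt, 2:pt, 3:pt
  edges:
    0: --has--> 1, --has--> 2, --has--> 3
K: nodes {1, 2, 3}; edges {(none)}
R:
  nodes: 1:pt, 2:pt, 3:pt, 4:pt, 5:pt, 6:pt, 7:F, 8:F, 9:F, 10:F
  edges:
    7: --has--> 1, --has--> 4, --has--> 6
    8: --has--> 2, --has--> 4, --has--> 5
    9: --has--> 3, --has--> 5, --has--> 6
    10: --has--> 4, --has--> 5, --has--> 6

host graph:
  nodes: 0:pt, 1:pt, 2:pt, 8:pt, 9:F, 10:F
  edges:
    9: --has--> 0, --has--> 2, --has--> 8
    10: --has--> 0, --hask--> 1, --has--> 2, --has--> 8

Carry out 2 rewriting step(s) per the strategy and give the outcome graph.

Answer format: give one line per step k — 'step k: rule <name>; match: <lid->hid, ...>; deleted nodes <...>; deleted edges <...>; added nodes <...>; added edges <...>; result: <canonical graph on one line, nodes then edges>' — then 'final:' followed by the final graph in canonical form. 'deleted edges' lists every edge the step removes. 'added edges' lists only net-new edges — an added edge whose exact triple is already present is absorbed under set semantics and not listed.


step 1: rule r1; match: 0->9, 1->0, 2->2, 3->8; deleted nodes 9; deleted edges (9,0,has); (9,2,has); (9,8,has); added nodes 11, 12, 13, 14, 15, 16, 17; added edges (14,0,has); (14,11,has); (14,13,has); (15,2,has); (15,11,has); (15,12,has); (16,8,has); (16,12,has); (16,13,has); (17,11,has); (17,12,has); (17,13,has); result: nodes: 0:pt, 1:pt, 2:pt, 8:pt, 10:F, 11:pt, 12:pt, 13:pt, 14:F, 15:F, 16:F, 17:F edges: (10,0,has); (10,1,hask); (10,2,has); (10,8,has); (14,0,has); (14,11,has); (14,13,has); (15,2,has); (15,11,has); (15,12,has); (16,8,has); (16,12,has); (16,13,has); (17,11,has); (17,12,has); (17,13,has)
step 2: rule r1; match: 0->14, 1->0, 2->11, 3->13; deleted nodes 14; deleted edges (14,0,has); (14,11,has); (14,13,has); added nodes 18, 19, 20, 21, 22, 23, 24; added edges (21,0,has); (21,18,has); (21,20,has); (22,11,has); (22,18,has); (22,19,has); (23,13,has); (23,19,has); (23,20,has); (24,18,has); (24,19,has); (24,20,has); result: nodes: 0:pt, 1:pt, 2:pt, 8:pt, 10:F, 11:pt, 12:pt, 13:pt, 15:F, 16:F, 17:F, 18:pt, 19:pt, 20:pt, 21:F, 22:F, 23:F, 24:F edges: (10,0,has); (10,1,hask); (10,2,has); (10,8,has); (15,2,has); (15,11,has); (15,12,has); (16,8,has); (16,12,has); (16,13,has); (17,11,has); (17,12,has); (17,13,has); (21,0,has); (21,18,has); (21,20,has); (22,11,has); (22,18,has); (22,19,has); (23,13,has); (23,19,has); (23,20,has); (24,18,has); (24,19,has); (24,20,has)
final:
nodes: 0:pt, 1:pt, 2:pt, 8:pt, 10:F, 11:pt, 12:pt, 13:pt, 15:F, 16:F, 17:F, 18:pt, 19:pt, 20:pt, 21:F, 22:F, 23:F, 24:F
edges: (10,0,has); (10,1,hask); (10,2,has); (10,8,has); (15,2,has); (15,11,has); (15,12,has); (16,8,has); (16,12,has); (16,13,has); (17,11,has); (17,12,has); (17,13,has); (21,0,has); (21,18,has); (21,20,has); (22,11,has); (22,18,has); (22,19,has); (23,13,has); (23,19,has); (23,20,has); (24,18,has); (24,19,has); (24,20,has)


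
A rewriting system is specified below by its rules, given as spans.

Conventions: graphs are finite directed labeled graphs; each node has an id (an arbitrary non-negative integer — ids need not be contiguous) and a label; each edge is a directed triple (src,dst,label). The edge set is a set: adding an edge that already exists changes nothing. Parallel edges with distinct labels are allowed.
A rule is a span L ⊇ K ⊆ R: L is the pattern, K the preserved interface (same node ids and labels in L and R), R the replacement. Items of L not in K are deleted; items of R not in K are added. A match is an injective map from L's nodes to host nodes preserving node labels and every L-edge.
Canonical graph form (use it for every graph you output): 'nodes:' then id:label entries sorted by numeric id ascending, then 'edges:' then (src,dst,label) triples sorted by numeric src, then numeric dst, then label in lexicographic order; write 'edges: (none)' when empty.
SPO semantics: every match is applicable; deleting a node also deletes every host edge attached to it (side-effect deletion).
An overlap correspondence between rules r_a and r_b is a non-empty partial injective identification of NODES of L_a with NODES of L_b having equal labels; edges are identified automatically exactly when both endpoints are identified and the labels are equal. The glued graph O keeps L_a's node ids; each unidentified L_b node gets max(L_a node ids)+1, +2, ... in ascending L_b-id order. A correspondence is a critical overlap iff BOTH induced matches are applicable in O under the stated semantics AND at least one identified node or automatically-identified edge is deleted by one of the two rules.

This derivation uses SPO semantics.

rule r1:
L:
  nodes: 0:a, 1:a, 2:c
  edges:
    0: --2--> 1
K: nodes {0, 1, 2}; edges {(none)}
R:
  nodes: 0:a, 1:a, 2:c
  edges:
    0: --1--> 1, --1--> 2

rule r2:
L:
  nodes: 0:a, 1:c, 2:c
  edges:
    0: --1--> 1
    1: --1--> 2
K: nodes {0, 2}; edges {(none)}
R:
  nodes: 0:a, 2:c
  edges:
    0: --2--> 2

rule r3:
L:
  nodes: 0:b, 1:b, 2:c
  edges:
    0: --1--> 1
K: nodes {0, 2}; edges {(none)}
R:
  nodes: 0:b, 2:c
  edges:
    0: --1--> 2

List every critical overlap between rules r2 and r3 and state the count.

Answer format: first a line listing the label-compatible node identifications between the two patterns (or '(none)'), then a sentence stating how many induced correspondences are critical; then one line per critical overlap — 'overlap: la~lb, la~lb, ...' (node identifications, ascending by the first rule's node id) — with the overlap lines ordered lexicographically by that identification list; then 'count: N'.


label-compatible node identifications between L(r2) and L(r3): 1~2, 2~2
1 of the induced correspondences is a critical overlap of r2 and r3.
overlap: 1~2
count: 1
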